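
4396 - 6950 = -2554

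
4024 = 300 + 3724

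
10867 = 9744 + 1123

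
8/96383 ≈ 0.0000830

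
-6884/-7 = 983 + 3/7 ≈ 983.43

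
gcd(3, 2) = 1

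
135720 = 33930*4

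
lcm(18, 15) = 90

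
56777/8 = 7097 + 1/8 ≈ 7097.13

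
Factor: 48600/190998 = 2^2 * 3^(-1) * 5^2 * 131^(-1) = 100/393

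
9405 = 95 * 99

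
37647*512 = 19275264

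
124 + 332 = 456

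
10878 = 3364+7514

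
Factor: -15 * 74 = -1 * 2^1 * 3^1 * 5^1 * 37^1 = -1110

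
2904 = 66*44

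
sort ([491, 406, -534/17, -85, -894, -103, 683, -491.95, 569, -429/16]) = [-894, -491.95, -103, -85, -534/17, -429/16, 406, 491, 569, 683]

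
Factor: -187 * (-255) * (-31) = -1 * 3^1 * 5^1 * 11^1 * 17^2 * 31^1 = -1478235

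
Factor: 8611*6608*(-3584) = -1*2^13*7^2*59^1*79^1*109^1 = -203934932992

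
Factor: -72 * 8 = -1 * 2^6 * 3^2 = -576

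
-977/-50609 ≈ 0.0193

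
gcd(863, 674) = 1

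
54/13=4 + 2/13 ≈ 4.15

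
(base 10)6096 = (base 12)3640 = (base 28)7lk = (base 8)13720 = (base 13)2a0c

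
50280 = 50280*1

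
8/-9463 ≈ -0.000845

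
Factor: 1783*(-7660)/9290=-1*2^1*383^1*929^(-1)*1783^1=-1365778/929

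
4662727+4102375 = 8765102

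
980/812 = 35/29 ≈ 1.21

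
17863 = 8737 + 9126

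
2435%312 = 251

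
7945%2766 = 2413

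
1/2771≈0.000361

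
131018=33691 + 97327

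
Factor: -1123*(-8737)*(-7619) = -1*19^1*401^1*1123^1*8737^1 = -74754968969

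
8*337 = 2696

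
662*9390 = 6216180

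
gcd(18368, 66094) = 14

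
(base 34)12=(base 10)36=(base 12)30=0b100100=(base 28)18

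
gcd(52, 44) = 4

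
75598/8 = 9449 + 3/4 = 9449.75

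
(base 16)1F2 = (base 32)FI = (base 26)J4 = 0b111110010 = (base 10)498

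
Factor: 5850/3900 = 2^(-1) * 3^1 = 3/2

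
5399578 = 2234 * 2417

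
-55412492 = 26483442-81895934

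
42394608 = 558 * 75976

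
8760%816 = 600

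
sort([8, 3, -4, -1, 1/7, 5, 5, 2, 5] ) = [-4, -1, 1/7, 2, 3, 5, 5, 5, 8] 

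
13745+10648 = 24393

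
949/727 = 1 + 222/727 ≈ 1.31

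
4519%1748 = 1023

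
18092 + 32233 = 50325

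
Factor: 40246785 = 3^2 * 5^1 * 151^1 * 5923^1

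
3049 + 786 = 3835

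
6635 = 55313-48678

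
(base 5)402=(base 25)42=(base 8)146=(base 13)7b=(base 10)102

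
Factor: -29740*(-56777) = 2^2*5^1*7^1*1487^1*8111^1 = 1688547980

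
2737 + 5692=8429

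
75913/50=1518 + 13/50=1518.26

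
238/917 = 34/131 ≈ 0.260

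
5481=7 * 783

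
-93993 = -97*969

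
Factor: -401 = -1*401^1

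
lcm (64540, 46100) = 322700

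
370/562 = 185/281≈0.658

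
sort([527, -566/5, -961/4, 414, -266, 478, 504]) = [-266, -961/4, -566/5, 414, 478, 504, 527]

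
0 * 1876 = 0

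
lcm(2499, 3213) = 22491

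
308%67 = 40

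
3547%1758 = 31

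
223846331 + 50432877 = 274279208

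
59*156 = 9204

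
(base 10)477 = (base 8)735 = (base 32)et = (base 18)189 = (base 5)3402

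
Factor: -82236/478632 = -1 * 2^(-1) * 7^(-1) * 37^(-1) * 89^1 = -89/518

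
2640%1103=434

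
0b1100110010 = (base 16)332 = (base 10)818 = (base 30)r8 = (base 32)pi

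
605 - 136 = 469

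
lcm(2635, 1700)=52700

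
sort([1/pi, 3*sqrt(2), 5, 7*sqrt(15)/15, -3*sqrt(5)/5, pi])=[-3*sqrt(5)/5, 1/pi, 7*sqrt(15)/15, pi, 3*sqrt(2), 5]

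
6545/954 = 6 + 821/954≈6.86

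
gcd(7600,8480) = 80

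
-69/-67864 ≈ 0.00102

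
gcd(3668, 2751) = 917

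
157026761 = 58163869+98862892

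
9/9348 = 3/3116≈0.000963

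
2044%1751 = 293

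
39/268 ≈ 0.146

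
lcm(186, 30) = 930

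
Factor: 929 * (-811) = -1 * 811^1 * 929^1 = -753419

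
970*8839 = 8573830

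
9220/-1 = -9220 = -9220.00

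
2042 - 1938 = 104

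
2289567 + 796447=3086014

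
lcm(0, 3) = 0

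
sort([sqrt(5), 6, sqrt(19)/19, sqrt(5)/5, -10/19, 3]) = [-10/19, sqrt(19)/19, sqrt(5)/5, sqrt(5), 3, 6]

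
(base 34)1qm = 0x80e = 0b100000001110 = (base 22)45g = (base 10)2062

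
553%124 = 57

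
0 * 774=0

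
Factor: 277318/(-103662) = -1 * 3^(-2) * 13^(-1) * 313^1 = -313/117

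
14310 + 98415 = 112725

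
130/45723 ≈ 0.00284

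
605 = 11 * 55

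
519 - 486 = 33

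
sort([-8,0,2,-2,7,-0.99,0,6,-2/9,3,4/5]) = [-8,-2,-0.99,-2/9,0,0,4/5,2,3,6,7]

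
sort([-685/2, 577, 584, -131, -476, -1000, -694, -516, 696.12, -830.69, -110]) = [-1000, -830.69, -694, -516, -476, -685/2, -131, -110, 577, 584, 696.12]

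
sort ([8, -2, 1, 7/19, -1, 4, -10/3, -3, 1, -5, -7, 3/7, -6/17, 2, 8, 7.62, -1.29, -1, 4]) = [-7, -5, -10/3, -3, -2, -1.29, -1, -1, -6/17, 7/19, 3/7, 1, 1, 2, 4, 4, 7.62, 8, 8]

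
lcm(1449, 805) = 7245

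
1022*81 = 82782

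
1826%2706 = 1826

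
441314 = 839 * 526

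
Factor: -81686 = -1*2^1*11^1*47^1*79^1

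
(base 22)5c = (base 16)7a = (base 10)122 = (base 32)3q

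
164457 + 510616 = 675073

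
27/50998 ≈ 0.000529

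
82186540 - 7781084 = 74405456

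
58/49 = 1 + 9/49 ≈ 1.18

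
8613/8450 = 1 + 163/8450 ≈ 1.02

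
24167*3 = 72501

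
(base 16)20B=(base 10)523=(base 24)LJ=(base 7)1345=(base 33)FS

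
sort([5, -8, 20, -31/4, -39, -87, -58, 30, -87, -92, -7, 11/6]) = [-92, -87, -87, -58, -39, -8, -31/4, -7, 11/6, 5, 20, 30]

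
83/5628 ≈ 0.0147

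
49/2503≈0.0196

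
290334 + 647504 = 937838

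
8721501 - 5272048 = 3449453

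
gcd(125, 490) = 5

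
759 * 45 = 34155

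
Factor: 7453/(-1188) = -1*2^(-2)*3^(-3)*11^(-1)*29^1*257^1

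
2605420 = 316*8245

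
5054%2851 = 2203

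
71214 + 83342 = 154556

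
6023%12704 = 6023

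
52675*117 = 6162975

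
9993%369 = 30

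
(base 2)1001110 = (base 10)78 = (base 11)71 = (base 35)28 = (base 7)141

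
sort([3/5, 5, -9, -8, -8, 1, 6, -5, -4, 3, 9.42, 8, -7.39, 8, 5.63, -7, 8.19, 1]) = [-9, -8, -8, -7.39, -7, -5, -4, 3/5, 1, 1, 3, 5, 5.63, 6, 8, 8, 8.19, 9.42]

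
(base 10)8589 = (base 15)2829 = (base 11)64a9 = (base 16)218d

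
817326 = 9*90814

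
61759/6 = 10293 + 1/6 ≈ 10293.17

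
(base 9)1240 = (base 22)1k3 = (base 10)927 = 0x39f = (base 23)1h7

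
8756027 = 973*8999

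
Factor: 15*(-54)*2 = -1*2^2*3^4*5^1 = -1620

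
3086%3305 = 3086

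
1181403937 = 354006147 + 827397790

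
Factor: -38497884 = -1 * 2^2 * 3^1 * 397^1 * 8081^1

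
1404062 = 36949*38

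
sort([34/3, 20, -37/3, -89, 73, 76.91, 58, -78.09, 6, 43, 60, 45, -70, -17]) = [-89, -78.09, -70, -17, -37/3, 6, 34/3, 20, 43, 45, 58, 60, 73, 76.91]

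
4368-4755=-387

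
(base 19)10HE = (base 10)7196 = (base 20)HJG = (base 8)16034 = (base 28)950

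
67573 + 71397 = 138970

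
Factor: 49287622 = 2^1 * 307^1 * 80273^1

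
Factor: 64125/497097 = 3^ (-1)*5^3*17^ (-1)*19^ (-1) = 125/969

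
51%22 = 7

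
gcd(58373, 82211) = 1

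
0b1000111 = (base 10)71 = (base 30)2b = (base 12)5b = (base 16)47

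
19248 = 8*2406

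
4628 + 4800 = 9428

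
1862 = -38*(-49)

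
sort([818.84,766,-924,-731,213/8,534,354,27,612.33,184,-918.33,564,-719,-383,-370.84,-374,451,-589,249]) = [-924,-918.33,-731,-719,-589,-383,-374,-370.84,213/8,27,184,249,354,451,534,564,612.33,766,818.84]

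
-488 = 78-566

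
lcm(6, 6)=6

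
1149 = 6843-5694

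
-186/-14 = 13 + 2/7 ≈ 13.29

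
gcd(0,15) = 15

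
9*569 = 5121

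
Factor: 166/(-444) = -1*2^(-1)*3^(-1)*37^(-1)*83^1 = -83/222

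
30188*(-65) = -1962220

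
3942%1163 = 453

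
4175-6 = 4169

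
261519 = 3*87173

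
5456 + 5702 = 11158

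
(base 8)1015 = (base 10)525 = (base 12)379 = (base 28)il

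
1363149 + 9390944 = 10754093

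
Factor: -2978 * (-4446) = 2^2 * 3^2 * 13^1 * 19^1 * 1489^1 = 13240188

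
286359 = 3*95453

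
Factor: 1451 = 1451^1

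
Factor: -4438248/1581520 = -1*2^(-1)*3^1*5^(-1)*19^1*53^(-1)*373^(-1)*9733^1 = -554781/197690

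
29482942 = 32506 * 907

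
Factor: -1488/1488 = -1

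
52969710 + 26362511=79332221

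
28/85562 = 14/42781 ≈ 0.000327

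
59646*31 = 1849026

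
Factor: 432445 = 5^1 * 13^1 * 6653^1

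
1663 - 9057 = -7394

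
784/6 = 392/3 ≈ 130.67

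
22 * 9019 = 198418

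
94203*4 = 376812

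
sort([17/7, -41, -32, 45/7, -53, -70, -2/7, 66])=[-70, -53, -41, -32, -2/7, 17/7, 45/7, 66]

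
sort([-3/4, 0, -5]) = [-5, -3/4, 0]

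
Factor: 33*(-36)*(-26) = 2^3*3^3*11^1*13^1 = 30888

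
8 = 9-1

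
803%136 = 123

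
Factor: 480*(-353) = -1*2^5*3^1*5^1*353^1 = -169440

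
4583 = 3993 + 590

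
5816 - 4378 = 1438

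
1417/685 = 2 + 47/685 ≈ 2.07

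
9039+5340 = 14379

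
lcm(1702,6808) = 6808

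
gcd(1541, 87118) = 1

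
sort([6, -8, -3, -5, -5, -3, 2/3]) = [-8, -5, -5, -3, -3, 2/3, 6]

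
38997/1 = 38997 = 38997.00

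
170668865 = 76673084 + 93995781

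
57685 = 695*83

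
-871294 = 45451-916745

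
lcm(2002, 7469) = 194194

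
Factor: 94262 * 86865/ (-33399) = -1 * 2^1 * 3^ (-2) * 5^1 * 7^1 * 1237^ (-1) * 5791^1 * 6733^1 = -2729356210/11133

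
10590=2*5295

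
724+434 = 1158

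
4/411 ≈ 0.00973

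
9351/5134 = 1 + 4217/5134 ≈ 1.82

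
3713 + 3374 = 7087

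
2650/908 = 1325/454 ≈ 2.92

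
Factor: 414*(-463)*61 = -1*2^1*3^2*23^1*61^1*463^1 = -11692602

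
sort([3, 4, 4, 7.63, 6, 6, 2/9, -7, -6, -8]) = [-8, -7, -6, 2/9, 3, 4, 4, 6, 6, 7.63]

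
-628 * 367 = -230476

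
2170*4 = 8680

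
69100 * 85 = 5873500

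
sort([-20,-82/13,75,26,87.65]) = [-20,-82/13,26,75,87.65]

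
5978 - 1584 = 4394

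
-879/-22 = 39 + 21/22 ≈ 39.95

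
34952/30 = 1165+1/15 ≈ 1165.07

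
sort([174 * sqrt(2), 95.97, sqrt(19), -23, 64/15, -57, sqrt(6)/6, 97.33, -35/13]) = [-57, -23, -35/13, sqrt(6)/6, 64/15, sqrt(19), 95.97, 97.33, 174 * sqrt(2)]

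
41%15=11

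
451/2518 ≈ 0.179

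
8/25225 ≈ 0.000317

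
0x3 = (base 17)3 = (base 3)10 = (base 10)3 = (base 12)3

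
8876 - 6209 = 2667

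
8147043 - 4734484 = 3412559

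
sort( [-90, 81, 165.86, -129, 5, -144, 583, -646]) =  [-646, -144, -129, -90, 5, 81, 165.86, 583]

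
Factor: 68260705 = 5^1*109^1*251^1*499^1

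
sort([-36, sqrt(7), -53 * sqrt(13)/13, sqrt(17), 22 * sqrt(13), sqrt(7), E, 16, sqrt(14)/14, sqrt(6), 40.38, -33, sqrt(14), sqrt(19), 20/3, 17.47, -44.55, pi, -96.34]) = [-96.34, -44.55, -36, -33, -53 * sqrt(13)/13, sqrt(14)/14, sqrt(6), sqrt(7), sqrt(7), E, pi, sqrt(14), sqrt(17), sqrt(19), 20/3, 16, 17.47, 40.38, 22 * sqrt(13)]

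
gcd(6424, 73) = 73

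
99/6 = 33/2 = 16.50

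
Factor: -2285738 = -1*2^1*7^1*13^1*19^1*661^1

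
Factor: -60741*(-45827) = 3^2*17^1*397^1*45827^1 = 2783577807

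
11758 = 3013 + 8745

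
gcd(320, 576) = 64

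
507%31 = 11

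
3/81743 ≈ 0.0000367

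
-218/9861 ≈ -0.0221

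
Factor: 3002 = 2^1*19^1*79^1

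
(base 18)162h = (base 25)cd4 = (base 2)1111010010101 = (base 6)100125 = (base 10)7829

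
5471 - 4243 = 1228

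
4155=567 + 3588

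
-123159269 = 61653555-184812824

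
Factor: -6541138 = -1*2^1*3270569^1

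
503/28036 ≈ 0.0179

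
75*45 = 3375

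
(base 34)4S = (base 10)164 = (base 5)1124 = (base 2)10100100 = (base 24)6K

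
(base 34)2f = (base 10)83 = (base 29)2p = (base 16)53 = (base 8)123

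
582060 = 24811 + 557249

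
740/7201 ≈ 0.103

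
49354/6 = 8225 + 2/3 ≈ 8225.67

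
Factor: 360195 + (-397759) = -1 * 2^2 * 9391^1 = -37564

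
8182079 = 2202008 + 5980071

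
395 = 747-352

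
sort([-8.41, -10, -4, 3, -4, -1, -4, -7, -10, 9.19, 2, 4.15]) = [-10, -10, -8.41, -7, -4, -4, -4, -1, 2, 3, 4.15, 9.19]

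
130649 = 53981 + 76668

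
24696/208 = 3087/26 ≈ 118.73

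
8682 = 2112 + 6570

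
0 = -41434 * 0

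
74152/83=893 + 33/83≈893.40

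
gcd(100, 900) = 100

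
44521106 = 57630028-13108922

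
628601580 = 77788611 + 550812969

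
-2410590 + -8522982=-10933572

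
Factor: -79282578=-1*2^1*3^1*29^1*455647^1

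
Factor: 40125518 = 2^1 * 1087^1 * 18457^1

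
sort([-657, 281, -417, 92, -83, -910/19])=[-657, -417, -83, -910/19, 92, 281]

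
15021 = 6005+9016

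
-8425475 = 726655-9152130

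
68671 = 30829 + 37842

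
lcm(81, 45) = 405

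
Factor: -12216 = -1 * 2^3 * 3^1 * 509^1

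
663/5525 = 3/25 = 0.12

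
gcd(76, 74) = 2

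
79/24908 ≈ 0.00317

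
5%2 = 1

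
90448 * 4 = 361792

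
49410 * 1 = 49410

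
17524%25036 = 17524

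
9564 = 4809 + 4755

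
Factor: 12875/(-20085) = -1*3^(-1)*5^2*13^(-1) = -25/39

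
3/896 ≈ 0.00335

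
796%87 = 13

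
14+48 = 62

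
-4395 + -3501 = -7896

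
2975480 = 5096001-2120521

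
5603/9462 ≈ 0.592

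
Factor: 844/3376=2^(-2)=1/4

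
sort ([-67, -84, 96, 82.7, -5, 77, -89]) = [-89, -84, -67, -5, 77, 82.7, 96]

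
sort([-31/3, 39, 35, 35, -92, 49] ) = [-92, -31/3, 35, 35, 39, 49] 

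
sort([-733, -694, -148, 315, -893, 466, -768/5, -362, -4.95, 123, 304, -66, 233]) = [-893, -733, -694, -362, -768/5, -148, -66, -4.95, 123, 233, 304, 315, 466]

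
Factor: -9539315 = -1*5^1*1907863^1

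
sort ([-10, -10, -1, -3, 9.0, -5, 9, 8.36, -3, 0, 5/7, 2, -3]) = [-10, -10, -5, -3, -3, -3, -1, 0, 5/7, 2, 8.36, 9.0, 9]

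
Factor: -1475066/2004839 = -1*2^1*737533^1*2004839^(-1)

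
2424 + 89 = 2513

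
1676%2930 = 1676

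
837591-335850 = 501741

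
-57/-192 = 19/64 ≈ 0.297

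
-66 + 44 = -22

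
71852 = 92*781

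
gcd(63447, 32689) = 1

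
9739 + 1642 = 11381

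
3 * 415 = 1245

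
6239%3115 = 9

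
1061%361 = 339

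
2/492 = 1/246 ≈ 0.00407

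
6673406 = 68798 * 97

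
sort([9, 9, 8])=[8, 9, 9]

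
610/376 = 1 + 117/188 ≈ 1.62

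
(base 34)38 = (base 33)3b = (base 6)302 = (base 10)110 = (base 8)156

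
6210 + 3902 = 10112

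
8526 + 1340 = 9866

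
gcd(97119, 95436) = 99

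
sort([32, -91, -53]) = [-91, -53, 32]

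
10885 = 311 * 35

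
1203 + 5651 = 6854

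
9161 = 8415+746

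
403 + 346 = 749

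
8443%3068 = 2307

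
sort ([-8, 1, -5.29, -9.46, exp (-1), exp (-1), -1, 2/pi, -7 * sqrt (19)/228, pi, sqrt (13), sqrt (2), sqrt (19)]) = [-9.46, -8, -5.29, -1, -7 * sqrt (19)/228, exp (-1), exp (-1), 2/pi, 1, sqrt (2), pi, sqrt (13), sqrt (19)]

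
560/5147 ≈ 0.109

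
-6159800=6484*(-950)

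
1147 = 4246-3099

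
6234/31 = 201 + 3/31 ≈ 201.10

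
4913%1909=1095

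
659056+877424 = 1536480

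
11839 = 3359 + 8480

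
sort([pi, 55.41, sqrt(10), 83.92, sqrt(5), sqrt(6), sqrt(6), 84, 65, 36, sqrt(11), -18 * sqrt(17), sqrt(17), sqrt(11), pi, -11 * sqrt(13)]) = [-18 * sqrt(17), -11 * sqrt(13), sqrt(5), sqrt(6), sqrt(6), pi, pi, sqrt(10), sqrt(11), sqrt(11), sqrt(17), 36, 55.41, 65, 83.92, 84]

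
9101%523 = 210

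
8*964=7712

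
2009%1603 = 406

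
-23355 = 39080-62435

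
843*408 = 343944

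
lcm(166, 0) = 0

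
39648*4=158592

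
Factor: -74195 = -1*5^1*11^1*19^1*71^1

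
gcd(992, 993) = 1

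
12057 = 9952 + 2105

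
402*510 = 205020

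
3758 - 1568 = 2190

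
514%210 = 94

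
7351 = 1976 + 5375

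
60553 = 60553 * 1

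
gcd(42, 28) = 14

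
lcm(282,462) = 21714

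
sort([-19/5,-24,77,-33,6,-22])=[-33,-24,-22,-19/5,6,77]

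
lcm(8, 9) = 72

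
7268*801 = 5821668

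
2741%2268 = 473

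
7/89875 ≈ 0.0000779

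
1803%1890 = 1803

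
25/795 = 5/159 ≈ 0.0314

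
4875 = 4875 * 1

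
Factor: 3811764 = 2^2*3^1*11^1*67^1*431^1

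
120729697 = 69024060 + 51705637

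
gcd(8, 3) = 1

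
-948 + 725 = -223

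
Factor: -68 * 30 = -1 * 2^3 * 3^1 * 5^1 * 17^1 = -2040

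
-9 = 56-65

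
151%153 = 151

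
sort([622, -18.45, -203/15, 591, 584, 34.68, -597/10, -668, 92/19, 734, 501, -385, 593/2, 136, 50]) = [-668, -385, -597/10, -18.45, -203/15, 92/19, 34.68, 50, 136, 593/2, 501, 584, 591, 622, 734]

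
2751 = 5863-3112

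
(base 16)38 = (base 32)1o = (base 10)56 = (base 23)2a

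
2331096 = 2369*984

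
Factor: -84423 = -1*3^1*107^1*263^1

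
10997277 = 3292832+7704445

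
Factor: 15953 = 7^1 * 43^1 * 53^1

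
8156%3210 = 1736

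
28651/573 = 50 + 1/573 ≈ 50.00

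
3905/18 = 216+17/18 ≈ 216.94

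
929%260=149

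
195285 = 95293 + 99992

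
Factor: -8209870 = -1 * 2^1 * 5^1 * 151^1 * 5437^1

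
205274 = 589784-384510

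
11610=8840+2770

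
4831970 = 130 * 37169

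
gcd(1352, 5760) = 8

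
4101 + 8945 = 13046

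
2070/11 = 188 + 2/11 ≈ 188.18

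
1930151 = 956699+973452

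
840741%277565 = 8046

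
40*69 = 2760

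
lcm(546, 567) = 14742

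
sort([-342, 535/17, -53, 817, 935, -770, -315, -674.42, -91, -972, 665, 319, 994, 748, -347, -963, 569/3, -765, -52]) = [-972, -963, -770, -765, -674.42, -347, -342, -315, -91, -53, -52, 535/17, 569/3, 319, 665, 748, 817, 935, 994]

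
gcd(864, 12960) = 864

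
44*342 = 15048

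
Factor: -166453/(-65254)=2^(-1) * 7^1 * 43^1 * 59^(-1)=301/118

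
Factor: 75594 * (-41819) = -1 * 2^1 * 3^1 * 19^1 * 31^1 * 43^1 * 71^1 * 293^1 = -3161265486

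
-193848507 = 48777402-242625909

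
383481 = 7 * 54783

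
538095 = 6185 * 87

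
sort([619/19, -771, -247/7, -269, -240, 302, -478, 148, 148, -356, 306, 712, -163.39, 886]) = [-771, -478, -356, -269, -240, -163.39, -247/7, 619/19, 148, 148, 302, 306, 712, 886]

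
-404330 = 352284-756614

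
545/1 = 545 = 545.00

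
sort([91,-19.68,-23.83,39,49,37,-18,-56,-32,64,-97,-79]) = [-97,-79,-56,-32,-23.83,-19.68,-18,37,39,49,64,91]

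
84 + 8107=8191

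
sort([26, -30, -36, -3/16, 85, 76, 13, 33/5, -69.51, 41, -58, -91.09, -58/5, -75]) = [-91.09, -75, -69.51, -58, -36, -30, -58/5, -3/16, 33/5, 13, 26, 41, 76, 85]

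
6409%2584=1241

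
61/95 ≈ 0.642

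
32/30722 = 16/15361 ≈ 0.00104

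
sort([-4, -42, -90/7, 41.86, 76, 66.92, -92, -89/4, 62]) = [-92, -42, -89/4, -90/7, -4, 41.86, 62, 66.92, 76]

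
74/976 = 37/488 ≈ 0.0758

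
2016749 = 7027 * 287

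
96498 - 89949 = 6549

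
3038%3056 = 3038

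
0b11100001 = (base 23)9i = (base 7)441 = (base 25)90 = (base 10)225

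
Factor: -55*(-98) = 2^1*5^1*7^2*11^1 = 5390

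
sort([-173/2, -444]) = [-444, -173/2]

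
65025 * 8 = 520200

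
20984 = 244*86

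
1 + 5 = 6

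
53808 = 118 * 456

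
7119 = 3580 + 3539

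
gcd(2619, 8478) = 27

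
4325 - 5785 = -1460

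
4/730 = 2/365 ≈ 0.00548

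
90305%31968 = 26369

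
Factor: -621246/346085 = -1*2^1*3^1*5^(-1)*19^(-1)*47^1*2203^1*3643^(-1)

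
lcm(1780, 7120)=7120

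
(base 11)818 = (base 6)4323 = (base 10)987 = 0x3db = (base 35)s7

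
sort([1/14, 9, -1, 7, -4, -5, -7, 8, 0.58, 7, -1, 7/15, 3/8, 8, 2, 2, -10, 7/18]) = [-10, -7, -5, -4, -1, -1, 1/14, 3/8, 7/18, 7/15, 0.58, 2, 2, 7, 7, 8, 8, 9]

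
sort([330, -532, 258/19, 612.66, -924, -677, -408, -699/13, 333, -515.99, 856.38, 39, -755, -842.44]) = [-924, -842.44, -755, -677, -532, -515.99, -408, -699/13, 258/19, 39, 330, 333, 612.66, 856.38]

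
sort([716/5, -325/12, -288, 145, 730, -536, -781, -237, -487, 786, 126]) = [-781, -536, -487, -288, -237, -325/12, 126, 716/5, 145, 730, 786]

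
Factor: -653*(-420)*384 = 2^9*3^2*5^1*7^1*653^1 = 105315840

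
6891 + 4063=10954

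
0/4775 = 0 = 0.00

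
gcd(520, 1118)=26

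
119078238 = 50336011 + 68742227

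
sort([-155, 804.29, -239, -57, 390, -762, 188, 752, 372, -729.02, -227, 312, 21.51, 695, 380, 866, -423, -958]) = [-958, -762, -729.02, -423, -239, -227, -155, -57, 21.51, 188, 312, 372, 380, 390, 695, 752, 804.29, 866]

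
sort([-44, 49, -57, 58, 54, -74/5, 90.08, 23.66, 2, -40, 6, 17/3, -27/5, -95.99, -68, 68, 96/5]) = [-95.99, -68, -57, -44, -40, -74/5, -27/5, 2, 17/3, 6, 96/5, 23.66, 49, 54, 58, 68, 90.08]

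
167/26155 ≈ 0.00639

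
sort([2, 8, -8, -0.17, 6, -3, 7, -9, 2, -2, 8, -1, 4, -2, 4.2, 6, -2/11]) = [-9, -8, -3, -2, -2, -1, -2/11, -0.17, 2, 2, 4, 4.2, 6, 6, 7, 8, 8]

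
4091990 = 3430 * 1193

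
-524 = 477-1001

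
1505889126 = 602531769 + 903357357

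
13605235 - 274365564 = -260760329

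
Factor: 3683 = 29^1*127^1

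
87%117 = 87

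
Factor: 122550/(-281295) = -1*2^1*3^(-1)*5^1*7^(-1)*43^1*47^(-1) = -430/987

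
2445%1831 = 614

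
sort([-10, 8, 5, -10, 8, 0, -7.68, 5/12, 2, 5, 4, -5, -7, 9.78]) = [-10, -10, -7.68, -7, -5, 0, 5/12, 2, 4, 5, 5, 8, 8, 9.78]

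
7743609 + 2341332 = 10084941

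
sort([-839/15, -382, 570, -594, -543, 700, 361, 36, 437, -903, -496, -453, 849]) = [-903, -594, -543, -496, -453, -382, -839/15, 36, 361, 437, 570, 700, 849]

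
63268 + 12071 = 75339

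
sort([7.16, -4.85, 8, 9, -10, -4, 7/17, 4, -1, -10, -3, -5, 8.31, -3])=[-10, -10, -5, -4.85, -4, -3, -3, -1, 7/17, 4, 7.16, 8, 8.31, 9]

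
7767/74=104 + 71/74 ≈ 104.96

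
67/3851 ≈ 0.0174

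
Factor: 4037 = 11^1*367^1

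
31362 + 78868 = 110230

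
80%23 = 11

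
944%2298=944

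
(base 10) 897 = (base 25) 1am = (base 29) 11r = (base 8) 1601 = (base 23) 1g0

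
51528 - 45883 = 5645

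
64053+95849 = 159902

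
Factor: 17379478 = 2^1 * 2713^1 * 3203^1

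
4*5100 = 20400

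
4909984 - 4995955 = -85971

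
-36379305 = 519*(-70095) 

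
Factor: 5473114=2^1*37^1*73961^1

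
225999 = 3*75333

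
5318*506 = 2690908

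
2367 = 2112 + 255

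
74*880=65120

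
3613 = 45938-42325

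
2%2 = 0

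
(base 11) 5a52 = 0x1ef2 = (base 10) 7922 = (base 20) jg2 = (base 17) 1a70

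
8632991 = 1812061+6820930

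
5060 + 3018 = 8078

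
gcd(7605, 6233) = 1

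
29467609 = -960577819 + 990045428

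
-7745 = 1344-9089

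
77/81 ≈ 0.951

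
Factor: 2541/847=3^1=3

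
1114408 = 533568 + 580840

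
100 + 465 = 565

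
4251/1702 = 2 + 847/1702 ≈ 2.50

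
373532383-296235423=77296960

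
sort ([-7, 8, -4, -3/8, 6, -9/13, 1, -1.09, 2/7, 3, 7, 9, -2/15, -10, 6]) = [-10, -7, -4, -1.09, -9/13, -3/8, -2/15, 2/7, 1, 3, 6, 6, 7, 8, 9]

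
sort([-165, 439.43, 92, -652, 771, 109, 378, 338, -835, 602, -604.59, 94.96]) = [-835, -652, -604.59, -165, 92, 94.96, 109, 338, 378, 439.43, 602, 771]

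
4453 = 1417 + 3036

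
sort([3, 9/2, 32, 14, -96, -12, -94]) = [-96, -94, -12, 3, 9/2, 14, 32]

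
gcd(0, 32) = 32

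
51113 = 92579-41466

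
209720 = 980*214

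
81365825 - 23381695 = 57984130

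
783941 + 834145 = 1618086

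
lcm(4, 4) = 4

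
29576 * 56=1656256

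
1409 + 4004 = 5413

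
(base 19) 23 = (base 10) 41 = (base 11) 38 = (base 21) 1k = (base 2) 101001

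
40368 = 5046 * 8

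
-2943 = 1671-4614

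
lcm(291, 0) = 0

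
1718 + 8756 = 10474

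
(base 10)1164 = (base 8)2214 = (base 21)2d9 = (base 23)24e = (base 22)28k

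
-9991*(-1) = 9991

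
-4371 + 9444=5073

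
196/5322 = 98/2661 ≈ 0.0368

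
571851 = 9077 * 63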